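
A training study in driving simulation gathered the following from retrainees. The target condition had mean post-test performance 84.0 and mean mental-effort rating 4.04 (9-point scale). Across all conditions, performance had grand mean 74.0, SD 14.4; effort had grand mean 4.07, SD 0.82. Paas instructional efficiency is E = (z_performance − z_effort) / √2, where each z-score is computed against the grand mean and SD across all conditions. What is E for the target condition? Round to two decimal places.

z_performance = (84.0 − 74.0) / 14.4 = 10.0000 / 14.4 = 0.6944.
z_effort = (4.04 − 4.07) / 0.82 = -0.0300 / 0.82 = -0.0366.
z_P − z_E = 0.6944 − (-0.0366) = 0.7310.
E = 0.7310 / √2 = 0.7310 / 1.41421 = 0.5169 ≈ 0.52.

0.52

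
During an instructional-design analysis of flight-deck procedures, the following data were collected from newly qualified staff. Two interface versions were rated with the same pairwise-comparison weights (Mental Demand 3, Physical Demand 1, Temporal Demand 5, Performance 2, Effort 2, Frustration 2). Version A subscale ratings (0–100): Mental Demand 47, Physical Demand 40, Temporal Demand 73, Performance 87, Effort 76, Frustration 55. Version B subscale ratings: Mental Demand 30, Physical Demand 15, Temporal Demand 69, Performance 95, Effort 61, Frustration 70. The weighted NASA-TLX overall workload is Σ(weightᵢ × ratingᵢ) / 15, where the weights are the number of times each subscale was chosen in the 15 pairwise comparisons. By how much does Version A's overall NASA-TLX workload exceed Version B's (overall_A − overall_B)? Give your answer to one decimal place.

Version A weighted sum = 3·47 + 1·40 + 5·73 + 2·87 + 2·76 + 2·55 = 141 + 40 + 365 + 174 + 152 + 110 = 982; overall_A = 982/15 = 65.4667.
Version B weighted sum = 3·30 + 1·15 + 5·69 + 2·95 + 2·61 + 2·70 = 90 + 15 + 345 + 190 + 122 + 140 = 902; overall_B = 902/15 = 60.1333.
Difference = 65.4667 − 60.1333 = 5.3334 ≈ 5.3.

5.3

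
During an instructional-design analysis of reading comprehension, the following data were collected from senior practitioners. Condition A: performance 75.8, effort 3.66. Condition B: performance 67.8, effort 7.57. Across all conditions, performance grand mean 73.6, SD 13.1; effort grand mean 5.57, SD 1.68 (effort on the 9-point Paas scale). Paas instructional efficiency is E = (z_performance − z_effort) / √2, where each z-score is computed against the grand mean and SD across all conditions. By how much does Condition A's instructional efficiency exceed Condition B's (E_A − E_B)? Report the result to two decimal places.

Condition A: z_P = (75.8 − 73.6)/13.1 = 0.1679; z_E = (3.66 − 5.57)/1.68 = -1.1369; E_A = (0.1679 − (-1.1369))/√2 = 0.9226.
Condition B: z_P = (67.8 − 73.6)/13.1 = -0.4427; z_E = (7.57 − 5.57)/1.68 = 1.1905; E_B = (-0.4427 − 1.1905)/√2 = -1.1548.
E_A − E_B = 0.9226 − (-1.1548) = 2.0774 ≈ 2.08.

2.08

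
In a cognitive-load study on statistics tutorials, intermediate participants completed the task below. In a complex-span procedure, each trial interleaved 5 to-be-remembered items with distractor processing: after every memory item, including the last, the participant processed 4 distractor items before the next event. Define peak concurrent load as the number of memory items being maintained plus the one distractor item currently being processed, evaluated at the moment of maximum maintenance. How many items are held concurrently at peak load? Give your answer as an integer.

6

Maintenance is greatest during the distractor(s) after memory item 5: all 5 memory items are being held.
One distractor item is concurrently being processed.
Peak concurrent load = 5 + 1 = 6 items.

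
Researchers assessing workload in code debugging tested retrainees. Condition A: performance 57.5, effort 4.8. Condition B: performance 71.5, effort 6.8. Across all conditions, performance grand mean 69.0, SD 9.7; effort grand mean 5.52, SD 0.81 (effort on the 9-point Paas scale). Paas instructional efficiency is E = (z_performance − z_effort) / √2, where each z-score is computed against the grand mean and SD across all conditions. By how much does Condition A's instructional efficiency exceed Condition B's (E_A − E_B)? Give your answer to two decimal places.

0.73

Condition A: z_P = (57.5 − 69.0)/9.7 = -1.1856; z_E = (4.8 − 5.52)/0.81 = -0.8889; E_A = (-1.1856 − (-0.8889))/√2 = -0.2098.
Condition B: z_P = (71.5 − 69.0)/9.7 = 0.2577; z_E = (6.8 − 5.52)/0.81 = 1.5802; E_B = (0.2577 − 1.5802)/√2 = -0.9351.
E_A − E_B = -0.2098 − (-0.9351) = 0.7253 ≈ 0.73.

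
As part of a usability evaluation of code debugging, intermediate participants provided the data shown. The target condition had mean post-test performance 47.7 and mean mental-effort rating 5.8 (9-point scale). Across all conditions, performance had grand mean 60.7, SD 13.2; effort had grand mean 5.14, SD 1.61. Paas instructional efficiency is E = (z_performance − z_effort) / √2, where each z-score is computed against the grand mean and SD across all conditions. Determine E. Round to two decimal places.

-0.99

z_performance = (47.7 − 60.7) / 13.2 = -13.0000 / 13.2 = -0.9848.
z_effort = (5.8 − 5.14) / 1.61 = 0.6600 / 1.61 = 0.4099.
z_P − z_E = -0.9848 − 0.4099 = -1.3947.
E = -1.3947 / √2 = -1.3947 / 1.41421 = -0.9862 ≈ -0.99.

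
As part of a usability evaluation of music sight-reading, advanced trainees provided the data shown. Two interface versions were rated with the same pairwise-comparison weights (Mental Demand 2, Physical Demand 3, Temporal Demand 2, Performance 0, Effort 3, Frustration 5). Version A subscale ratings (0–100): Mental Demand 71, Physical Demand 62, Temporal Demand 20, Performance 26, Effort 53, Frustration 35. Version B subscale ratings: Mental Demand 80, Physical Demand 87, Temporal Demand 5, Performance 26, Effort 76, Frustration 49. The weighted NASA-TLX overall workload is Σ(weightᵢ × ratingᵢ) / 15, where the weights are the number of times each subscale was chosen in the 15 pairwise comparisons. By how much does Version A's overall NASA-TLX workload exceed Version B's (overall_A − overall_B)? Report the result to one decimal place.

Version A weighted sum = 2·71 + 3·62 + 2·20 + 0·26 + 3·53 + 5·35 = 142 + 186 + 40 + 0 + 159 + 175 = 702; overall_A = 702/15 = 46.8000.
Version B weighted sum = 2·80 + 3·87 + 2·5 + 0·26 + 3·76 + 5·49 = 160 + 261 + 10 + 0 + 228 + 245 = 904; overall_B = 904/15 = 60.2667.
Difference = 46.8000 − 60.2667 = -13.4667 ≈ -13.5.

-13.5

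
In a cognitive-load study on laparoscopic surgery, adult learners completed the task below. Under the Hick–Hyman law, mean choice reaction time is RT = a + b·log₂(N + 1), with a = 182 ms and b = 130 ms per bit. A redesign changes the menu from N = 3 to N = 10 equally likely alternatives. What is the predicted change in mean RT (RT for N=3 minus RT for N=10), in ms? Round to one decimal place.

RT(3) = 182 + 130·log₂(4) = 182 + 130·2.0000 = 442.0000 ms.
RT(10) = 182 + 130·log₂(11) = 182 + 130·3.4594 = 631.7220 ms.
Difference = 442.0000 − 631.7220 = -189.7220 ≈ -189.7 ms.

-189.7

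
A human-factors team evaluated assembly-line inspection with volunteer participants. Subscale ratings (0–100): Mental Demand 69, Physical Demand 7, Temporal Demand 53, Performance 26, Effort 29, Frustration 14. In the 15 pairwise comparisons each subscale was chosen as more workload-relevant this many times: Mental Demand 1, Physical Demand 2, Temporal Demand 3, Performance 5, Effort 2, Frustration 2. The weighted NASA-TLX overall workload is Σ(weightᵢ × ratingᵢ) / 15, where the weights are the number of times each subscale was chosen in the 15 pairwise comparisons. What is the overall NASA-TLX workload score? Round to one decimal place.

30.5

The tallies are the weights (they sum to 15).
Weighted sum = 1·69 + 2·7 + 3·53 + 5·26 + 2·29 + 2·14
            = 69 + 14 + 159 + 130 + 58 + 28 = 458.
Overall workload = 458 / 15 = 30.5333 ≈ 30.5.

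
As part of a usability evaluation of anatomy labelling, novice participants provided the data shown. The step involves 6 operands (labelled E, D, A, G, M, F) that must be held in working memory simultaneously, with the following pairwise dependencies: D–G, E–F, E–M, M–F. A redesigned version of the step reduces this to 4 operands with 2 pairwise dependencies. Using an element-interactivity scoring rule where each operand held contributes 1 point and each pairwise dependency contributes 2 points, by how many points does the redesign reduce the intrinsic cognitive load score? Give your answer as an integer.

6

Original: 6 × 1 + 4 × 2 = 6 + 8 = 14.
Redesigned: 4 × 1 + 2 × 2 = 4 + 4 = 8.
Reduction = 14 − 8 = 6.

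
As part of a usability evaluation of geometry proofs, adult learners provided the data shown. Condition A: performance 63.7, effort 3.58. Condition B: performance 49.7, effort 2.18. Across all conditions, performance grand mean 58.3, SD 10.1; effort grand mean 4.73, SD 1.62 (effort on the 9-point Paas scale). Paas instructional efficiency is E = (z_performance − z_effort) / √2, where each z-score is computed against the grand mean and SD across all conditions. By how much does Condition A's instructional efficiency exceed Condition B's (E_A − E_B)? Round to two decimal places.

0.37

Condition A: z_P = (63.7 − 58.3)/10.1 = 0.5347; z_E = (3.58 − 4.73)/1.62 = -0.7099; E_A = (0.5347 − (-0.7099))/√2 = 0.8801.
Condition B: z_P = (49.7 − 58.3)/10.1 = -0.8515; z_E = (2.18 − 4.73)/1.62 = -1.5741; E_B = (-0.8515 − (-1.5741))/√2 = 0.5110.
E_A − E_B = 0.8801 − 0.5110 = 0.3691 ≈ 0.37.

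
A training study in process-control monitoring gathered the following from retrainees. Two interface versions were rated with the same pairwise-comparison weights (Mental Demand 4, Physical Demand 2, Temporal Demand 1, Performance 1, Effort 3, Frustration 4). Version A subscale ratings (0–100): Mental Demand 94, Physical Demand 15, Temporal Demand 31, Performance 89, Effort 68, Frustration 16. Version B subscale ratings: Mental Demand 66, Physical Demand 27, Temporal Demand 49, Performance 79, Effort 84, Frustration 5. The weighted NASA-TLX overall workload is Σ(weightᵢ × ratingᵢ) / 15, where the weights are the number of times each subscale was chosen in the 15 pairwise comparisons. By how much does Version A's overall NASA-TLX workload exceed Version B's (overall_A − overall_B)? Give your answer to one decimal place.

5.1

Version A weighted sum = 4·94 + 2·15 + 1·31 + 1·89 + 3·68 + 4·16 = 376 + 30 + 31 + 89 + 204 + 64 = 794; overall_A = 794/15 = 52.9333.
Version B weighted sum = 4·66 + 2·27 + 1·49 + 1·79 + 3·84 + 4·5 = 264 + 54 + 49 + 79 + 252 + 20 = 718; overall_B = 718/15 = 47.8667.
Difference = 52.9333 − 47.8667 = 5.0666 ≈ 5.1.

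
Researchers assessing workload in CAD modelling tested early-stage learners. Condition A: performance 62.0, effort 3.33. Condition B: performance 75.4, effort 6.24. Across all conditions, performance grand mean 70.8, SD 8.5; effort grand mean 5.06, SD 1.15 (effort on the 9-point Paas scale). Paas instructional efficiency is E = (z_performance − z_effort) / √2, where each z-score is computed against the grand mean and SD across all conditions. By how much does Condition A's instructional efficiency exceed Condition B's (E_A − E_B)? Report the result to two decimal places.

0.67

Condition A: z_P = (62.0 − 70.8)/8.5 = -1.0353; z_E = (3.33 − 5.06)/1.15 = -1.5043; E_A = (-1.0353 − (-1.5043))/√2 = 0.3316.
Condition B: z_P = (75.4 − 70.8)/8.5 = 0.5412; z_E = (6.24 − 5.06)/1.15 = 1.0261; E_B = (0.5412 − 1.0261)/√2 = -0.3429.
E_A − E_B = 0.3316 − (-0.3429) = 0.6745 ≈ 0.67.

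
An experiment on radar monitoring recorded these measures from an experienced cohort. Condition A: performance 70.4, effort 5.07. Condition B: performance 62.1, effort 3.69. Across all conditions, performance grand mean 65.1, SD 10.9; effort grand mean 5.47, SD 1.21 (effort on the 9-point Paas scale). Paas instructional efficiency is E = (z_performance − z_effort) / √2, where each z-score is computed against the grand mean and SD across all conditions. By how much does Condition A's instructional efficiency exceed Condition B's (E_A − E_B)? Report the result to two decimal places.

-0.27

Condition A: z_P = (70.4 − 65.1)/10.9 = 0.4862; z_E = (5.07 − 5.47)/1.21 = -0.3306; E_A = (0.4862 − (-0.3306))/√2 = 0.5776.
Condition B: z_P = (62.1 − 65.1)/10.9 = -0.2752; z_E = (3.69 − 5.47)/1.21 = -1.4711; E_B = (-0.2752 − (-1.4711))/√2 = 0.8456.
E_A − E_B = 0.5776 − 0.8456 = -0.2680 ≈ -0.27.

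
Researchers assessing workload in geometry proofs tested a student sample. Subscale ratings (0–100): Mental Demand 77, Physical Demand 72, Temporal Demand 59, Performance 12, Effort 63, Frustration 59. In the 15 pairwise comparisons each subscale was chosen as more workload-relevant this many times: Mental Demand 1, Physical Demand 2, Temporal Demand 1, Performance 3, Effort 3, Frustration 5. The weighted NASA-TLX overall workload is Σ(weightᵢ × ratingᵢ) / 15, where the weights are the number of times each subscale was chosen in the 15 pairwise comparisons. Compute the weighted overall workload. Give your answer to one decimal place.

The tallies are the weights (they sum to 15).
Weighted sum = 1·77 + 2·72 + 1·59 + 3·12 + 3·63 + 5·59
            = 77 + 144 + 59 + 36 + 189 + 295 = 800.
Overall workload = 800 / 15 = 53.3333 ≈ 53.3.

53.3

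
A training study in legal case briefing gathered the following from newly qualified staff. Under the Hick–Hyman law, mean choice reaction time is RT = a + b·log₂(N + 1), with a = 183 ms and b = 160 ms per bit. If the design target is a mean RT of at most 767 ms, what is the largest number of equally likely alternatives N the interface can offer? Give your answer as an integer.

11

Set 183 + 160·log₂(N + 1) ≤ 767.
log₂(N + 1) ≤ (767 − 183) / 160 = 3.6500.
N + 1 ≤ 2^3.6500 = 12.5533.
N ≤ 11.5533, so the largest integer N is 11.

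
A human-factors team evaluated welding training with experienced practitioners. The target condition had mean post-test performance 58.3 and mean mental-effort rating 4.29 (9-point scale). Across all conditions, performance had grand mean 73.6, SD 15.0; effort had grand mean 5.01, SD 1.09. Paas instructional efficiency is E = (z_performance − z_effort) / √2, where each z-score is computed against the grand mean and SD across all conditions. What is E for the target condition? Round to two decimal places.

-0.25

z_performance = (58.3 − 73.6) / 15.0 = -15.3000 / 15.0 = -1.0200.
z_effort = (4.29 − 5.01) / 1.09 = -0.7200 / 1.09 = -0.6606.
z_P − z_E = -1.0200 − (-0.6606) = -0.3594.
E = -0.3594 / √2 = -0.3594 / 1.41421 = -0.2541 ≈ -0.25.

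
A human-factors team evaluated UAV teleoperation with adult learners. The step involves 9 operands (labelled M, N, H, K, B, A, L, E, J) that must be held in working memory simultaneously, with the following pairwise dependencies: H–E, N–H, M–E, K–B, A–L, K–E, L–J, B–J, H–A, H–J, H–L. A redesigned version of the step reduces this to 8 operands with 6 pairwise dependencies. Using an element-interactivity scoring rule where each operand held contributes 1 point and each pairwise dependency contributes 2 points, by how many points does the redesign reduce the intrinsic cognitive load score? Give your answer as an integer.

11

Original: 9 × 1 + 11 × 2 = 9 + 22 = 31.
Redesigned: 8 × 1 + 6 × 2 = 8 + 12 = 20.
Reduction = 31 − 20 = 11.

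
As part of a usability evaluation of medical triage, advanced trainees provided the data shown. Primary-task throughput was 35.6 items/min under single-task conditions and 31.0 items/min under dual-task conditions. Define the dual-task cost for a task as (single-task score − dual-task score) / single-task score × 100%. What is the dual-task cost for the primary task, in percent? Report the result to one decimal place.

Cost = (35.6 − 31.0) / 35.6 × 100%
     = 4.6000 / 35.6 × 100% = 12.9213%.
≈ 12.9%.

12.9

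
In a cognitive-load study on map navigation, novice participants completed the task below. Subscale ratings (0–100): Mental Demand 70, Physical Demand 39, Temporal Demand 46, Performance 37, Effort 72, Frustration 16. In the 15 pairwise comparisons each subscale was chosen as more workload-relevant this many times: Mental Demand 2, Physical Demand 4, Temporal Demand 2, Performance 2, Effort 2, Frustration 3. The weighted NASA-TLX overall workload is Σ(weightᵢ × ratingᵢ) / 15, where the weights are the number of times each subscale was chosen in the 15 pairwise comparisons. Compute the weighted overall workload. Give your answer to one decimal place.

The tallies are the weights (they sum to 15).
Weighted sum = 2·70 + 4·39 + 2·46 + 2·37 + 2·72 + 3·16
            = 140 + 156 + 92 + 74 + 144 + 48 = 654.
Overall workload = 654 / 15 = 43.6000 ≈ 43.6.

43.6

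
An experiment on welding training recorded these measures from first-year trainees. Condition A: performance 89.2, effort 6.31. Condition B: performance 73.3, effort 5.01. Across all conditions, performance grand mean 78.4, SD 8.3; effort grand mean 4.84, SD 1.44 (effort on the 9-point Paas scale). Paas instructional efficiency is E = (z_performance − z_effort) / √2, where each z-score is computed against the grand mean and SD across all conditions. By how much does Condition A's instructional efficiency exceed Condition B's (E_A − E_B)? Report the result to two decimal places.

Condition A: z_P = (89.2 − 78.4)/8.3 = 1.3012; z_E = (6.31 − 4.84)/1.44 = 1.0208; E_A = (1.3012 − 1.0208)/√2 = 0.1983.
Condition B: z_P = (73.3 − 78.4)/8.3 = -0.6145; z_E = (5.01 − 4.84)/1.44 = 0.1181; E_B = (-0.6145 − 0.1181)/√2 = -0.5180.
E_A − E_B = 0.1983 − (-0.5180) = 0.7163 ≈ 0.72.

0.72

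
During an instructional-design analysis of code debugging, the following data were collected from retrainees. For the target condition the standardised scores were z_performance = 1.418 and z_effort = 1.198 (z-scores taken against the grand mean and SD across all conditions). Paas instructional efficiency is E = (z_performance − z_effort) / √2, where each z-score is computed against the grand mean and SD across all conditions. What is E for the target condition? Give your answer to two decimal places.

0.16

z_P − z_E = 1.418 − 1.198 = 0.2200.
E = 0.2200 / √2 = 0.2200 / 1.41421 = 0.1556 ≈ 0.16.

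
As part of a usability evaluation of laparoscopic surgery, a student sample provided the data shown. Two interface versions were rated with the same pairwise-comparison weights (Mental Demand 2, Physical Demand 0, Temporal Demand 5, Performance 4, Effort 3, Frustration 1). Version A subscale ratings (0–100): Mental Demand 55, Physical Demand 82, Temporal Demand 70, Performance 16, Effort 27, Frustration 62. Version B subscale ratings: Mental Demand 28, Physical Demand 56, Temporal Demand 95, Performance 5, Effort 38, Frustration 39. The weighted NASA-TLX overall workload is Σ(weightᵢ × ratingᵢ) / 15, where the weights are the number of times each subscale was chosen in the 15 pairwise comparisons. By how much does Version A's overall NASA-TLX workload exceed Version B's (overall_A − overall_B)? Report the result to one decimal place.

Version A weighted sum = 2·55 + 0·82 + 5·70 + 4·16 + 3·27 + 1·62 = 110 + 0 + 350 + 64 + 81 + 62 = 667; overall_A = 667/15 = 44.4667.
Version B weighted sum = 2·28 + 0·56 + 5·95 + 4·5 + 3·38 + 1·39 = 56 + 0 + 475 + 20 + 114 + 39 = 704; overall_B = 704/15 = 46.9333.
Difference = 44.4667 − 46.9333 = -2.4666 ≈ -2.5.

-2.5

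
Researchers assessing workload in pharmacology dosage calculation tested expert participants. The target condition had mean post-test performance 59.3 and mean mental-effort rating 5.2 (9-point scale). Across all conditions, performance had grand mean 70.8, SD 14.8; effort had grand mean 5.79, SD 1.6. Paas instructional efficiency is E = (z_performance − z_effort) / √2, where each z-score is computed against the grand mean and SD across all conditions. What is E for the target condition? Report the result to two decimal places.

z_performance = (59.3 − 70.8) / 14.8 = -11.5000 / 14.8 = -0.7770.
z_effort = (5.2 − 5.79) / 1.6 = -0.5900 / 1.6 = -0.3687.
z_P − z_E = -0.7770 − (-0.3687) = -0.4083.
E = -0.4083 / √2 = -0.4083 / 1.41421 = -0.2887 ≈ -0.29.

-0.29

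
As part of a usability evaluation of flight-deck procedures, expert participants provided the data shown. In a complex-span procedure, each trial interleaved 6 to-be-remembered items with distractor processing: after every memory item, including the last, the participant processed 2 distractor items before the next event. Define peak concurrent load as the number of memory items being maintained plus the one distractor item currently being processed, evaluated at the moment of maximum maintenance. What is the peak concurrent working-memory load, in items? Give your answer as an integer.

7

Maintenance is greatest during the distractor(s) after memory item 6: all 6 memory items are being held.
One distractor item is concurrently being processed.
Peak concurrent load = 6 + 1 = 7 items.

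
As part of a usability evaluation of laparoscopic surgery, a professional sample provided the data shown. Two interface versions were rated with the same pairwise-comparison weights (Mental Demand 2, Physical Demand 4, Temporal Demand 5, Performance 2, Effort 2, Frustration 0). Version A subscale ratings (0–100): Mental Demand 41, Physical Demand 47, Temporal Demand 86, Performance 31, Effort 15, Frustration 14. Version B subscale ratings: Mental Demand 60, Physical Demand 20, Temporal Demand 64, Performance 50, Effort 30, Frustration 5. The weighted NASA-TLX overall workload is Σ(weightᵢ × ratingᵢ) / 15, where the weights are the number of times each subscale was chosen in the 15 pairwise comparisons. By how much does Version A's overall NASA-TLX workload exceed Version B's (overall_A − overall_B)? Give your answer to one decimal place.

7.5

Version A weighted sum = 2·41 + 4·47 + 5·86 + 2·31 + 2·15 + 0·14 = 82 + 188 + 430 + 62 + 30 + 0 = 792; overall_A = 792/15 = 52.8000.
Version B weighted sum = 2·60 + 4·20 + 5·64 + 2·50 + 2·30 + 0·5 = 120 + 80 + 320 + 100 + 60 + 0 = 680; overall_B = 680/15 = 45.3333.
Difference = 52.8000 − 45.3333 = 7.4667 ≈ 7.5.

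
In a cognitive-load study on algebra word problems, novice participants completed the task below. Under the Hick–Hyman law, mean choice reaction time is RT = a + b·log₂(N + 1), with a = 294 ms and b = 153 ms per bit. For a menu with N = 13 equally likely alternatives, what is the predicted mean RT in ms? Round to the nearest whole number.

log₂(13 + 1) = log₂(14) = 3.8074.
RT = 294 + 153 × 3.8074 = 294 + 582.5322 = 876.5322 ms.
≈ 877 ms.

877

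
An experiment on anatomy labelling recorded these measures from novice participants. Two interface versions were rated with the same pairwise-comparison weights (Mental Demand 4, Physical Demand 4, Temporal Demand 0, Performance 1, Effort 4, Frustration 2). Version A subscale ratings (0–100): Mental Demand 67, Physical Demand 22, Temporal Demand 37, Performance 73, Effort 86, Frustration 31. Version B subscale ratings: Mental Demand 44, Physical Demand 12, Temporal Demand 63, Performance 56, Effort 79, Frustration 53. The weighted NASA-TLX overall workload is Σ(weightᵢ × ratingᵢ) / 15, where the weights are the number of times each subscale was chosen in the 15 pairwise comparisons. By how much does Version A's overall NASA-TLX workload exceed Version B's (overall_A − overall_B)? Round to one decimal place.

8.9

Version A weighted sum = 4·67 + 4·22 + 0·37 + 1·73 + 4·86 + 2·31 = 268 + 88 + 0 + 73 + 344 + 62 = 835; overall_A = 835/15 = 55.6667.
Version B weighted sum = 4·44 + 4·12 + 0·63 + 1·56 + 4·79 + 2·53 = 176 + 48 + 0 + 56 + 316 + 106 = 702; overall_B = 702/15 = 46.8000.
Difference = 55.6667 − 46.8000 = 8.8667 ≈ 8.9.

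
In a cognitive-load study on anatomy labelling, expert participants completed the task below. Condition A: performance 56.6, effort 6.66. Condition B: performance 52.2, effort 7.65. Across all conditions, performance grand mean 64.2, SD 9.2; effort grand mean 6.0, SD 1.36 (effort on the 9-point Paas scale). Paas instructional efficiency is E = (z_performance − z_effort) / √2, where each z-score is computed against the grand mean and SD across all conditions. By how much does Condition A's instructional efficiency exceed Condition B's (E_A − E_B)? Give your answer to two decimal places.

Condition A: z_P = (56.6 − 64.2)/9.2 = -0.8261; z_E = (6.66 − 6.0)/1.36 = 0.4853; E_A = (-0.8261 − 0.4853)/√2 = -0.9273.
Condition B: z_P = (52.2 − 64.2)/9.2 = -1.3043; z_E = (7.65 − 6.0)/1.36 = 1.2132; E_B = (-1.3043 − 1.2132)/√2 = -1.7801.
E_A − E_B = -0.9273 − (-1.7801) = 0.8528 ≈ 0.85.

0.85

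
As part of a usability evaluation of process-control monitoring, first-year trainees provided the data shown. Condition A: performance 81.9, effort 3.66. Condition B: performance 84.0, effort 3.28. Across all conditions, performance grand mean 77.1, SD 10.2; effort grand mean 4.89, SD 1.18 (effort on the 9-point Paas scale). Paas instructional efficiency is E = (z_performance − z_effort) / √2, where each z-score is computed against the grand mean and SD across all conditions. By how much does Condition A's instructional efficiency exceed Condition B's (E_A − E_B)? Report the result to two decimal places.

Condition A: z_P = (81.9 − 77.1)/10.2 = 0.4706; z_E = (3.66 − 4.89)/1.18 = -1.0424; E_A = (0.4706 − (-1.0424))/√2 = 1.0699.
Condition B: z_P = (84.0 − 77.1)/10.2 = 0.6765; z_E = (3.28 − 4.89)/1.18 = -1.3644; E_B = (0.6765 − (-1.3644))/√2 = 1.4431.
E_A − E_B = 1.0699 − 1.4431 = -0.3732 ≈ -0.37.

-0.37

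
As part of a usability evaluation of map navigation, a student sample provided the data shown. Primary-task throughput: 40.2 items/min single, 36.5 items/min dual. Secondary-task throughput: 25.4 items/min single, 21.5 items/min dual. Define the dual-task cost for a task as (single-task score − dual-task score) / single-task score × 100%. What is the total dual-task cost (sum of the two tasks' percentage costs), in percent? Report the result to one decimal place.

Primary cost = (40.2 − 36.5) / 40.2 × 100% = 9.2040%.
Secondary cost = (25.4 − 21.5) / 25.4 × 100% = 15.3543%.
Total = 9.2040% + 15.3543% = 24.5583% ≈ 24.6%.

24.6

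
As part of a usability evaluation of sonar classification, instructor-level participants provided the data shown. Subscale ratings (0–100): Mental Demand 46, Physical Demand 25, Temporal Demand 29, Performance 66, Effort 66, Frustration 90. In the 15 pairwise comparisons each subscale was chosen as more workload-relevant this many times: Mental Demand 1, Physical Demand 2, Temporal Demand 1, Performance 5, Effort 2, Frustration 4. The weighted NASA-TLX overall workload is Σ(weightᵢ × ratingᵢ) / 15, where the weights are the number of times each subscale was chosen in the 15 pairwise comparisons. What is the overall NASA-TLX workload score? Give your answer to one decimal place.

63.1

The tallies are the weights (they sum to 15).
Weighted sum = 1·46 + 2·25 + 1·29 + 5·66 + 2·66 + 4·90
            = 46 + 50 + 29 + 330 + 132 + 360 = 947.
Overall workload = 947 / 15 = 63.1333 ≈ 63.1.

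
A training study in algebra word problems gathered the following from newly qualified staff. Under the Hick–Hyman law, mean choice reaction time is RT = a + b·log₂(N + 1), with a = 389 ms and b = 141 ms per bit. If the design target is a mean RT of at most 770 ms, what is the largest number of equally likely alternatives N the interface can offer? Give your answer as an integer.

Set 389 + 141·log₂(N + 1) ≤ 770.
log₂(N + 1) ≤ (770 − 389) / 141 = 2.7021.
N + 1 ≤ 2^2.7021 = 6.5075.
N ≤ 5.5075, so the largest integer N is 5.

5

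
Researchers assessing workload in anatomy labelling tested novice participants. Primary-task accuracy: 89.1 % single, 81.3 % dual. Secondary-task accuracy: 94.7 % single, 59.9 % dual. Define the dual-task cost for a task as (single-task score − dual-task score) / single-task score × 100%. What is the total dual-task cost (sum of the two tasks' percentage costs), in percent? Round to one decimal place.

45.5

Primary cost = (89.1 − 81.3) / 89.1 × 100% = 8.7542%.
Secondary cost = (94.7 − 59.9) / 94.7 × 100% = 36.7476%.
Total = 8.7542% + 36.7476% = 45.5018% ≈ 45.5%.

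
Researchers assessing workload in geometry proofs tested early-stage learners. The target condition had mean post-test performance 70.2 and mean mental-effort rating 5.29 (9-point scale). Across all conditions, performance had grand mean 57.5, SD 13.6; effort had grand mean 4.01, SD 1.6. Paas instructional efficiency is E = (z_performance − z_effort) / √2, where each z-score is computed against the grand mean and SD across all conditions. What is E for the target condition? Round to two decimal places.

z_performance = (70.2 − 57.5) / 13.6 = 12.7000 / 13.6 = 0.9338.
z_effort = (5.29 − 4.01) / 1.6 = 1.2800 / 1.6 = 0.8000.
z_P − z_E = 0.9338 − 0.8000 = 0.1338.
E = 0.1338 / √2 = 0.1338 / 1.41421 = 0.0946 ≈ 0.09.

0.09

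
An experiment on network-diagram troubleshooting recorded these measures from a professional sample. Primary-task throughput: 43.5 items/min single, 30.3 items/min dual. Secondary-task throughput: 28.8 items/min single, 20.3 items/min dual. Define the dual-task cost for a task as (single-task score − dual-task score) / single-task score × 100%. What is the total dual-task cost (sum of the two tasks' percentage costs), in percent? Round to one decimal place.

Primary cost = (43.5 − 30.3) / 43.5 × 100% = 30.3448%.
Secondary cost = (28.8 − 20.3) / 28.8 × 100% = 29.5139%.
Total = 30.3448% + 29.5139% = 59.8587% ≈ 59.9%.

59.9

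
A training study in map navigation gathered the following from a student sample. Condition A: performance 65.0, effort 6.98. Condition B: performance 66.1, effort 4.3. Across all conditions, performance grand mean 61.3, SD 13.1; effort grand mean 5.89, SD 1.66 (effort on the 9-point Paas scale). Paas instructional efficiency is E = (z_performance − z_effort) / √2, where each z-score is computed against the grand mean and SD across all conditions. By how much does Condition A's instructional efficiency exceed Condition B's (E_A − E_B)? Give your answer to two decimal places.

Condition A: z_P = (65.0 − 61.3)/13.1 = 0.2824; z_E = (6.98 − 5.89)/1.66 = 0.6566; E_A = (0.2824 − 0.6566)/√2 = -0.2646.
Condition B: z_P = (66.1 − 61.3)/13.1 = 0.3664; z_E = (4.3 − 5.89)/1.66 = -0.9578; E_B = (0.3664 − (-0.9578))/√2 = 0.9364.
E_A − E_B = -0.2646 − 0.9364 = -1.2010 ≈ -1.20.

-1.20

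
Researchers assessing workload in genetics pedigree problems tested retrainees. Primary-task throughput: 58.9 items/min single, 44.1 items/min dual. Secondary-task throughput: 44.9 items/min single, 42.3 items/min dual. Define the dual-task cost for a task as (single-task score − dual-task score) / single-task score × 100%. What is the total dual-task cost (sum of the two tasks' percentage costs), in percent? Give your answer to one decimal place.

Primary cost = (58.9 − 44.1) / 58.9 × 100% = 25.1273%.
Secondary cost = (44.9 − 42.3) / 44.9 × 100% = 5.7906%.
Total = 25.1273% + 5.7906% = 30.9179% ≈ 30.9%.

30.9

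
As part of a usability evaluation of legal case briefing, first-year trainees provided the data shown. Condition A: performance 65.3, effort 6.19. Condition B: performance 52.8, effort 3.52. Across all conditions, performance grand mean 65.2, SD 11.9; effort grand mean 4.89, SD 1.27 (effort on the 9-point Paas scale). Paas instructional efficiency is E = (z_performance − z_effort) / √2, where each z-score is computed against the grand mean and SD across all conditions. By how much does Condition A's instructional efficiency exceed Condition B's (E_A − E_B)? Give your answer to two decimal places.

Condition A: z_P = (65.3 − 65.2)/11.9 = 0.0084; z_E = (6.19 − 4.89)/1.27 = 1.0236; E_A = (0.0084 − 1.0236)/√2 = -0.7179.
Condition B: z_P = (52.8 − 65.2)/11.9 = -1.0420; z_E = (3.52 − 4.89)/1.27 = -1.0787; E_B = (-1.0420 − (-1.0787))/√2 = 0.0260.
E_A − E_B = -0.7179 − 0.0260 = -0.7439 ≈ -0.74.

-0.74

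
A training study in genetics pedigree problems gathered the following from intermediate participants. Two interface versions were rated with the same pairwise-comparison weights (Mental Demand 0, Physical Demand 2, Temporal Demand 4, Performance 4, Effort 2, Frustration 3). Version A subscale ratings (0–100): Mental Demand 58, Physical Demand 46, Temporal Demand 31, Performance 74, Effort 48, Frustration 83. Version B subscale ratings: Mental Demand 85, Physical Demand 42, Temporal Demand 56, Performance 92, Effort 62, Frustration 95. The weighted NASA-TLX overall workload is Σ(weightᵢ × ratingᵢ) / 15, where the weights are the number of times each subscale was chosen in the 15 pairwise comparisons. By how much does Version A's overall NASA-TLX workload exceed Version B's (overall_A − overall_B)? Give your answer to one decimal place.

Version A weighted sum = 0·58 + 2·46 + 4·31 + 4·74 + 2·48 + 3·83 = 0 + 92 + 124 + 296 + 96 + 249 = 857; overall_A = 857/15 = 57.1333.
Version B weighted sum = 0·85 + 2·42 + 4·56 + 4·92 + 2·62 + 3·95 = 0 + 84 + 224 + 368 + 124 + 285 = 1085; overall_B = 1085/15 = 72.3333.
Difference = 57.1333 − 72.3333 = -15.2000 ≈ -15.2.

-15.2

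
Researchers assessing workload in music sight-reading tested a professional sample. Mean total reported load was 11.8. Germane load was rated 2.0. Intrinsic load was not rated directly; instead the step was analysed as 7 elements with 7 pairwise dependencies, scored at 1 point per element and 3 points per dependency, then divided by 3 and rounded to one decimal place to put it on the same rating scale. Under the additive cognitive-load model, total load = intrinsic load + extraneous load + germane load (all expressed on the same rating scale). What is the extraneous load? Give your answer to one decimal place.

Intrinsic (element-interactivity): (7 × 1 + 7 × 3) / 3 = 28 / 3 = 9.3333 → 9.3.
extraneous load = total − intrinsic − germane
             = 11.8 − 9.3 − 2.0 = 0.5.

0.5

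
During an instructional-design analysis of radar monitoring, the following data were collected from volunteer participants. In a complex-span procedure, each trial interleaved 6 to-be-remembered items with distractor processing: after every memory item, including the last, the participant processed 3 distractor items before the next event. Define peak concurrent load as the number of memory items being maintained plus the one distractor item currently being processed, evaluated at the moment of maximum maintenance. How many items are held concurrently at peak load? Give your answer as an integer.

7

Maintenance is greatest during the distractor(s) after memory item 6: all 6 memory items are being held.
One distractor item is concurrently being processed.
Peak concurrent load = 6 + 1 = 7 items.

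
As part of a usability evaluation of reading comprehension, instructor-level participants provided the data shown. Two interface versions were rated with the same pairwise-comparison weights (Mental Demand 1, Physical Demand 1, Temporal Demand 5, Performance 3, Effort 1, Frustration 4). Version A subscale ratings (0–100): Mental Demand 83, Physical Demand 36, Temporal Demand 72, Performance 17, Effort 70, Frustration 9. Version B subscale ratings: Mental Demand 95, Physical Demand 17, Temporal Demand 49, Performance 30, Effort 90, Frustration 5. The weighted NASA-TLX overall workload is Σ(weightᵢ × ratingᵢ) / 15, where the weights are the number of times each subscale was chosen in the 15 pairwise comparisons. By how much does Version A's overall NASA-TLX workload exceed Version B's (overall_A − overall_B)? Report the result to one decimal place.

Version A weighted sum = 1·83 + 1·36 + 5·72 + 3·17 + 1·70 + 4·9 = 83 + 36 + 360 + 51 + 70 + 36 = 636; overall_A = 636/15 = 42.4000.
Version B weighted sum = 1·95 + 1·17 + 5·49 + 3·30 + 1·90 + 4·5 = 95 + 17 + 245 + 90 + 90 + 20 = 557; overall_B = 557/15 = 37.1333.
Difference = 42.4000 − 37.1333 = 5.2667 ≈ 5.3.

5.3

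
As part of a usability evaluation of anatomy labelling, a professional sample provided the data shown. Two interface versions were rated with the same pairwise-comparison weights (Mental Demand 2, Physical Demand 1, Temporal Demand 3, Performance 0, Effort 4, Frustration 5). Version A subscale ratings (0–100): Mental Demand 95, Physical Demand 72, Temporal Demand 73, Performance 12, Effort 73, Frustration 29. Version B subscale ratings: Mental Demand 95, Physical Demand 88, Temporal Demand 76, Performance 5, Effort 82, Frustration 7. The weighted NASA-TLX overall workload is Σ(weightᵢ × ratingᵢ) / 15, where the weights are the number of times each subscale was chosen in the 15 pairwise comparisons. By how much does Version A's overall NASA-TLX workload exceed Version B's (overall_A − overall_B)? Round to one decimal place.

3.3

Version A weighted sum = 2·95 + 1·72 + 3·73 + 0·12 + 4·73 + 5·29 = 190 + 72 + 219 + 0 + 292 + 145 = 918; overall_A = 918/15 = 61.2000.
Version B weighted sum = 2·95 + 1·88 + 3·76 + 0·5 + 4·82 + 5·7 = 190 + 88 + 228 + 0 + 328 + 35 = 869; overall_B = 869/15 = 57.9333.
Difference = 61.2000 − 57.9333 = 3.2667 ≈ 3.3.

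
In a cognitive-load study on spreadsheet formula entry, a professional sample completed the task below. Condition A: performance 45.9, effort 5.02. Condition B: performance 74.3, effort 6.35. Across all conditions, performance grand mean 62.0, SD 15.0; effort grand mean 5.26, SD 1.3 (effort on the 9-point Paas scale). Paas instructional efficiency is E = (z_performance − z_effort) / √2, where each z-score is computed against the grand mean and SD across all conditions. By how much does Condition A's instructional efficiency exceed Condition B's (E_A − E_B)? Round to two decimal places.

-0.62

Condition A: z_P = (45.9 − 62.0)/15.0 = -1.0733; z_E = (5.02 − 5.26)/1.3 = -0.1846; E_A = (-1.0733 − (-0.1846))/√2 = -0.6284.
Condition B: z_P = (74.3 − 62.0)/15.0 = 0.8200; z_E = (6.35 − 5.26)/1.3 = 0.8385; E_B = (0.8200 − 0.8385)/√2 = -0.0131.
E_A − E_B = -0.6284 − (-0.0131) = -0.6153 ≈ -0.62.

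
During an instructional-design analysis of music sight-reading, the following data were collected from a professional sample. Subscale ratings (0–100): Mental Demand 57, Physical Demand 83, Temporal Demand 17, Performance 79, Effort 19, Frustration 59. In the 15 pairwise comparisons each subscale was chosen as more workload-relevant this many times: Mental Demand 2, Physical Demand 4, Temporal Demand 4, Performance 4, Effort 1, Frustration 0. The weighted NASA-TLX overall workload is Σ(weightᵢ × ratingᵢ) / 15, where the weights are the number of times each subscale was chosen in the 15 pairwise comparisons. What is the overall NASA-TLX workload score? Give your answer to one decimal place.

The tallies are the weights (they sum to 15).
Weighted sum = 2·57 + 4·83 + 4·17 + 4·79 + 1·19 + 0·59
            = 114 + 332 + 68 + 316 + 19 + 0 = 849.
Overall workload = 849 / 15 = 56.6000 ≈ 56.6.

56.6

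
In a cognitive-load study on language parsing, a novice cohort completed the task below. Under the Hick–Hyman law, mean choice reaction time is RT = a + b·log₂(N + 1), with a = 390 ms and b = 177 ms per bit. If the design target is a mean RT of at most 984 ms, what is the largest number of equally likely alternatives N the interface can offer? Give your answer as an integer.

9

Set 390 + 177·log₂(N + 1) ≤ 984.
log₂(N + 1) ≤ (984 − 390) / 177 = 3.3559.
N + 1 ≤ 2^3.3559 = 10.2383.
N ≤ 9.2383, so the largest integer N is 9.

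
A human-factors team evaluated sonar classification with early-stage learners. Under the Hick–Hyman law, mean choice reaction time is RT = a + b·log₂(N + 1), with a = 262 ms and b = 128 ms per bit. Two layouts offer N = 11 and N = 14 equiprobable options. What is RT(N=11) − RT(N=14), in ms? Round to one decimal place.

RT(11) = 262 + 128·log₂(12) = 262 + 128·3.5850 = 720.8800 ms.
RT(14) = 262 + 128·log₂(15) = 262 + 128·3.9069 = 762.0832 ms.
Difference = 720.8800 − 762.0832 = -41.2032 ≈ -41.2 ms.

-41.2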